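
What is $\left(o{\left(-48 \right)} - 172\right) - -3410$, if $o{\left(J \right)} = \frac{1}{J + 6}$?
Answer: $\frac{135995}{42} \approx 3238.0$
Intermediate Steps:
$o{\left(J \right)} = \frac{1}{6 + J}$
$\left(o{\left(-48 \right)} - 172\right) - -3410 = \left(\frac{1}{6 - 48} - 172\right) - -3410 = \left(\frac{1}{-42} - 172\right) + 3410 = \left(- \frac{1}{42} - 172\right) + 3410 = - \frac{7225}{42} + 3410 = \frac{135995}{42}$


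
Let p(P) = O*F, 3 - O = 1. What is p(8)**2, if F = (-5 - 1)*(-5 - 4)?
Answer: 11664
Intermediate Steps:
O = 2 (O = 3 - 1*1 = 3 - 1 = 2)
F = 54 (F = -6*(-9) = 54)
p(P) = 108 (p(P) = 2*54 = 108)
p(8)**2 = 108**2 = 11664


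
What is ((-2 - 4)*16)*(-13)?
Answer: 1248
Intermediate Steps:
((-2 - 4)*16)*(-13) = -6*16*(-13) = -96*(-13) = 1248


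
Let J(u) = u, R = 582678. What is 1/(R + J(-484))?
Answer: 1/582194 ≈ 1.7176e-6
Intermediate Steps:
1/(R + J(-484)) = 1/(582678 - 484) = 1/582194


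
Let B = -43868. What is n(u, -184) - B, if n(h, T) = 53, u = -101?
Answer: 43921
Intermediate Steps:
n(u, -184) - B = 53 - 1*(-43868) = 53 + 43868 = 43921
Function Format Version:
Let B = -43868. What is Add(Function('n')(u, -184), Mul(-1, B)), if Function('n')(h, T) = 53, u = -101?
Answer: 43921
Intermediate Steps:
Add(Function('n')(u, -184), Mul(-1, B)) = Add(53, Mul(-1, -43868)) = Add(53, 43868) = 43921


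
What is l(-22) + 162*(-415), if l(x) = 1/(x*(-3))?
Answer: -4437179/66 ≈ -67230.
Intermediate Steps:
l(x) = -1/(3*x) (l(x) = 1/(-3*x) = -1/(3*x))
l(-22) + 162*(-415) = -⅓/(-22) + 162*(-415) = -⅓*(-1/22) - 67230 = 1/66 - 67230 = -4437179/66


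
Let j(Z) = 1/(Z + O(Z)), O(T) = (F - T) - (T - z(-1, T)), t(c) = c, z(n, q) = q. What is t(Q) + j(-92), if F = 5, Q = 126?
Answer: 631/5 ≈ 126.20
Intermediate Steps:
O(T) = 5 - T (O(T) = (5 - T) - (T - T) = (5 - T) - 1*0 = (5 - T) + 0 = 5 - T)
j(Z) = ⅕ (j(Z) = 1/(Z + (5 - Z)) = 1/5 = ⅕)
t(Q) + j(-92) = 126 + ⅕ = 631/5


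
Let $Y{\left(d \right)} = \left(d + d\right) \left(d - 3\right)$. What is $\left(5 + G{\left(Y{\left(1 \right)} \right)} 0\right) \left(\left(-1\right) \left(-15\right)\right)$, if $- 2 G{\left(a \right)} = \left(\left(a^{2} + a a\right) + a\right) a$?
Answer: $75$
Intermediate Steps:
$Y{\left(d \right)} = 2 d \left(-3 + d\right)$
$G{\left(a \right)} = - \frac{a \left(a + 2 a^{2}\right)}{2}$ ($G{\left(a \right)} = - \frac{\left(\left(a^{2} + a a\right) + a\right) a}{2} = - \frac{\left(\left(a^{2} + a^{2}\right) + a\right) a}{2} = - \frac{\left(2 a^{2} + a\right) a}{2} = - \frac{\left(a + 2 a^{2}\right) a}{2} = - \frac{a \left(a + 2 a^{2}\right)}{2}$)
$\left(5 + G{\left(Y{\left(1 \right)} \right)} 0\right) \left(\left(-1\right) \left(-15\right)\right) = \left(5 + - \left(2 \cdot 1 \left(-3 + 1\right)\right)^{2} \left(\frac{1}{2} + 2 \cdot 1 \left(-3 + 1\right)\right) 0\right) \left(\left(-1\right) \left(-15\right)\right) = \left(5 + - \left(2 \cdot 1 \left(-2\right)\right)^{2} \left(\frac{1}{2} + 2 \cdot 1 \left(-2\right)\right) 0\right) 15 = \left(5 + - \left(-4\right)^{2} \left(\frac{1}{2} - 4\right) 0\right) 15 = \left(5 + \left(-1\right) 16 \left(- \frac{7}{2}\right) 0\right) 15 = \left(5 + 56 \cdot 0\right) 15 = \left(5 + 0\right) 15 = 5 \cdot 15 = 75$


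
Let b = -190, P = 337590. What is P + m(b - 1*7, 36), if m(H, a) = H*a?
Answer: 330498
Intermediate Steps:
P + m(b - 1*7, 36) = 337590 + (-190 - 1*7)*36 = 337590 + (-190 - 7)*36 = 337590 - 197*36 = 337590 - 7092 = 330498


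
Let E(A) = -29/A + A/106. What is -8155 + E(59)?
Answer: -51000963/6254 ≈ -8154.9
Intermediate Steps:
E(A) = -29/A + A/106 (E(A) = -29/A + A*(1/106) = -29/A + A/106)
-8155 + E(59) = -8155 + (-29/59 + (1/106)*59) = -8155 + (-29*1/59 + 59/106) = -8155 + (-29/59 + 59/106) = -8155 + 407/6254 = -51000963/6254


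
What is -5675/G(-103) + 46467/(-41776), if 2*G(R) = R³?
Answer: -50301587909/45649763152 ≈ -1.1019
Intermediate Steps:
G(R) = R³/2
-5675/G(-103) + 46467/(-41776) = -5675/((½)*(-103)³) + 46467/(-41776) = -5675/((½)*(-1092727)) + 46467*(-1/41776) = -5675/(-1092727/2) - 46467/41776 = -5675*(-2/1092727) - 46467/41776 = 11350/1092727 - 46467/41776 = -50301587909/45649763152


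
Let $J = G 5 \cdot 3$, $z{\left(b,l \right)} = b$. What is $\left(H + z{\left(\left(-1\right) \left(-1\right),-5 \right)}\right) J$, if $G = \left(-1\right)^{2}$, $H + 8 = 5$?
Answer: $-30$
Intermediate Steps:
$H = -3$ ($H = -8 + 5 = -3$)
$G = 1$
$J = 15$ ($J = 1 \cdot 5 \cdot 3 = 5 \cdot 3 = 15$)
$\left(H + z{\left(\left(-1\right) \left(-1\right),-5 \right)}\right) J = \left(-3 - -1\right) 15 = \left(-3 + 1\right) 15 = \left(-2\right) 15 = -30$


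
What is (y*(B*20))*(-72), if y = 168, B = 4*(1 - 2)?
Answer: 967680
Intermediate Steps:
B = -4 (B = 4*(-1) = -4)
(y*(B*20))*(-72) = (168*(-4*20))*(-72) = (168*(-80))*(-72) = -13440*(-72) = 967680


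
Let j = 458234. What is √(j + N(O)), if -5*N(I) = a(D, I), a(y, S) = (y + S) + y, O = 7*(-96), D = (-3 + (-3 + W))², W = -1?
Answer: 4*√716170/5 ≈ 677.01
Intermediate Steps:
D = 49 (D = (-3 + (-3 - 1))² = (-3 - 4)² = (-7)² = 49)
O = -672
a(y, S) = S + 2*y (a(y, S) = (S + y) + y = S + 2*y)
N(I) = -98/5 - I/5 (N(I) = -(I + 2*49)/5 = -(I + 98)/5 = -(98 + I)/5 = -98/5 - I/5)
√(j + N(O)) = √(458234 + (-98/5 - ⅕*(-672))) = √(458234 + (-98/5 + 672/5)) = √(458234 + 574/5) = √(2291744/5) = 4*√716170/5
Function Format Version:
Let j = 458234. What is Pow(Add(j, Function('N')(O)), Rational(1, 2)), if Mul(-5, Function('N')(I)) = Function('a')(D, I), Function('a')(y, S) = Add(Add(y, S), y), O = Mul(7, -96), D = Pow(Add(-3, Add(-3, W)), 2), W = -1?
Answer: Mul(Rational(4, 5), Pow(716170, Rational(1, 2))) ≈ 677.01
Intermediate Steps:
D = 49 (D = Pow(Add(-3, Add(-3, -1)), 2) = Pow(Add(-3, -4), 2) = Pow(-7, 2) = 49)
O = -672
Function('a')(y, S) = Add(S, Mul(2, y)) (Function('a')(y, S) = Add(Add(S, y), y) = Add(S, Mul(2, y)))
Function('N')(I) = Add(Rational(-98, 5), Mul(Rational(-1, 5), I)) (Function('N')(I) = Mul(Rational(-1, 5), Add(I, Mul(2, 49))) = Mul(Rational(-1, 5), Add(I, 98)) = Mul(Rational(-1, 5), Add(98, I)) = Add(Rational(-98, 5), Mul(Rational(-1, 5), I)))
Pow(Add(j, Function('N')(O)), Rational(1, 2)) = Pow(Add(458234, Add(Rational(-98, 5), Mul(Rational(-1, 5), -672))), Rational(1, 2)) = Pow(Add(458234, Add(Rational(-98, 5), Rational(672, 5))), Rational(1, 2)) = Pow(Add(458234, Rational(574, 5)), Rational(1, 2)) = Pow(Rational(2291744, 5), Rational(1, 2)) = Mul(Rational(4, 5), Pow(716170, Rational(1, 2)))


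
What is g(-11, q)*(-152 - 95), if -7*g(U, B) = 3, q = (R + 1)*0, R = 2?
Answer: 741/7 ≈ 105.86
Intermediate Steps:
q = 0 (q = (2 + 1)*0 = 3*0 = 0)
g(U, B) = -3/7 (g(U, B) = -⅐*3 = -3/7)
g(-11, q)*(-152 - 95) = -3*(-152 - 95)/7 = -3/7*(-247) = 741/7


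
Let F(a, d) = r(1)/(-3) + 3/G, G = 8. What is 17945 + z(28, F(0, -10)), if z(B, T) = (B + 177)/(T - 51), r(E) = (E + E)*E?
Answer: 22085375/1231 ≈ 17941.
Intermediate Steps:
r(E) = 2*E² (r(E) = (2*E)*E = 2*E²)
F(a, d) = -7/24 (F(a, d) = (2*1²)/(-3) + 3/8 = (2*1)*(-⅓) + 3*(⅛) = 2*(-⅓) + 3/8 = -⅔ + 3/8 = -7/24)
z(B, T) = (177 + B)/(-51 + T)
17945 + z(28, F(0, -10)) = 17945 + (177 + 28)/(-51 - 7/24) = 17945 + 205/(-1231/24) = 17945 - 24/1231*205 = 17945 - 4920/1231 = 22085375/1231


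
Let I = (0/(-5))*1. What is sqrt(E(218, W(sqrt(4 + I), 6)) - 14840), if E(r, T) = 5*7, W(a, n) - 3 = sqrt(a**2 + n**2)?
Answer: 3*I*sqrt(1645) ≈ 121.68*I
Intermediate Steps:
I = 0 (I = (0*(-1/5))*1 = 0*1 = 0)
W(a, n) = 3 + sqrt(a**2 + n**2)
E(r, T) = 35
sqrt(E(218, W(sqrt(4 + I), 6)) - 14840) = sqrt(35 - 14840) = sqrt(-14805) = 3*I*sqrt(1645)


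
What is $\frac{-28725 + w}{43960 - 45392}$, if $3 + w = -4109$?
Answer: $\frac{32837}{1432} \approx 22.931$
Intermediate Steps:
$w = -4112$ ($w = -3 - 4109 = -4112$)
$\frac{-28725 + w}{43960 - 45392} = \frac{-28725 - 4112}{43960 - 45392} = - \frac{32837}{-1432} = \left(-32837\right) \left(- \frac{1}{1432}\right) = \frac{32837}{1432}$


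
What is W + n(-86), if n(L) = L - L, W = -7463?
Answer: -7463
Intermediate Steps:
n(L) = 0
W + n(-86) = -7463 + 0 = -7463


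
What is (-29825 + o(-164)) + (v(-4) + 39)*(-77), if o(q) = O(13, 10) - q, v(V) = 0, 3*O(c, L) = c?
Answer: -97979/3 ≈ -32660.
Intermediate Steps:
O(c, L) = c/3
o(q) = 13/3 - q (o(q) = (⅓)*13 - q = 13/3 - q)
(-29825 + o(-164)) + (v(-4) + 39)*(-77) = (-29825 + (13/3 - 1*(-164))) + (0 + 39)*(-77) = (-29825 + (13/3 + 164)) + 39*(-77) = (-29825 + 505/3) - 3003 = -88970/3 - 3003 = -97979/3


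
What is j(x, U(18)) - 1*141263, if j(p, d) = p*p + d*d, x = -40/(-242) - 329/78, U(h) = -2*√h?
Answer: -12575244504203/89075844 ≈ -1.4117e+5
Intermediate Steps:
x = -38249/9438 (x = -40*(-1/242) - 329*1/78 = 20/121 - 329/78 = -38249/9438 ≈ -4.0527)
j(p, d) = d² + p² (j(p, d) = p² + d² = d² + p²)
j(x, U(18)) - 1*141263 = ((-6*√2)² + (-38249/9438)²) - 1*141263 = ((-6*√2)² + 1462986001/89075844) - 141263 = (72 + 1462986001/89075844) - 141263 = 7876446769/89075844 - 141263 = -12575244504203/89075844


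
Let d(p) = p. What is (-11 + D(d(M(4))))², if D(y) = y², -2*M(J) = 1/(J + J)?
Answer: 7924225/65536 ≈ 120.91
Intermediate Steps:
M(J) = -1/(4*J) (M(J) = -1/(2*(J + J)) = -1/(2*J)/2 = -1/(4*J))
(-11 + D(d(M(4))))² = (-11 + (-¼/4)²)² = (-11 + (-¼*¼)²)² = (-11 + (-1/16)²)² = (-11 + 1/256)² = (-2815/256)² = 7924225/65536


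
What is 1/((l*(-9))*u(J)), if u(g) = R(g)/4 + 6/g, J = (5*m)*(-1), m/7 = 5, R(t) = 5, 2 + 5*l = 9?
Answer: -500/7659 ≈ -0.065283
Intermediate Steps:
l = 7/5 (l = -⅖ + (⅕)*9 = -⅖ + 9/5 = 7/5 ≈ 1.4000)
m = 35 (m = 7*5 = 35)
J = -175 (J = (5*35)*(-1) = 175*(-1) = -175)
u(g) = 5/4 + 6/g
1/((l*(-9))*u(J)) = 1/(((7/5)*(-9))*(5/4 + 6/(-175))) = 1/(-63*(5/4 + 6*(-1/175))/5) = 1/(-63*(5/4 - 6/175)/5) = 1/(-63/5*851/700) = 1/(-7659/500) = -500/7659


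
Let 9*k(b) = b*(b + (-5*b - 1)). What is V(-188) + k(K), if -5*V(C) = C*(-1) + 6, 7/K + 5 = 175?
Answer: -560737/14450 ≈ -38.805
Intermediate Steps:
K = 7/170 (K = 7/(-5 + 175) = 7/170 ≈ 0.041176)
V(C) = -6/5 + C/5 (V(C) = -(C*(-1) + 6)/5 = -(-C + 6)/5 = -(6 - C)/5 = -6/5 + C/5)
k(b) = b*(-1 - 4*b)/9 (k(b) = (b*(b + (-5*b - 1)))/9 = (b*(b + (-1 - 5*b)))/9 = (b*(-1 - 4*b))/9 = b*(-1 - 4*b)/9)
V(-188) + k(K) = (-6/5 + (⅕)*(-188)) - ⅑*7/170*(1 + 4*(7/170)) = (-6/5 - 188/5) - ⅑*7/170*(1 + 14/85) = -194/5 - ⅑*7/170*99/85 = -194/5 - 77/14450 = -560737/14450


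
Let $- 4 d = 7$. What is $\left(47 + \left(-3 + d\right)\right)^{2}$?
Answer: $\frac{28561}{16} \approx 1785.1$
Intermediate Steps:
$d = - \frac{7}{4}$ ($d = \left(- \frac{1}{4}\right) 7 = - \frac{7}{4} \approx -1.75$)
$\left(47 + \left(-3 + d\right)\right)^{2} = \left(47 - \frac{19}{4}\right)^{2} = \left(\frac{169}{4}\right)^{2} = \frac{28561}{16}$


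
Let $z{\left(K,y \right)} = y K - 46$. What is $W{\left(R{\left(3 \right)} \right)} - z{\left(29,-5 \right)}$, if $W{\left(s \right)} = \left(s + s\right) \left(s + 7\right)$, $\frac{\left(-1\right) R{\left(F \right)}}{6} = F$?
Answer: $587$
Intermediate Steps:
$R{\left(F \right)} = - 6 F$
$W{\left(s \right)} = 2 s \left(7 + s\right)$
$z{\left(K,y \right)} = -46 + K y$ ($z{\left(K,y \right)} = K y - 46 = -46 + K y$)
$W{\left(R{\left(3 \right)} \right)} - z{\left(29,-5 \right)} = 2 \left(\left(-6\right) 3\right) \left(7 - 18\right) - \left(-46 + 29 \left(-5\right)\right) = 2 \left(-18\right) \left(7 - 18\right) - \left(-46 - 145\right) = 2 \left(-18\right) \left(-11\right) - -191 = 396 + 191 = 587$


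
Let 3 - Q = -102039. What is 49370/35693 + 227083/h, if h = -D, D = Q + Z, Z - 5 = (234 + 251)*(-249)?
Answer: 1289911597/95443082 ≈ 13.515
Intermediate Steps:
Z = -120760 (Z = 5 + (234 + 251)*(-249) = 5 + 485*(-249) = 5 - 120765 = -120760)
Q = 102042 (Q = 3 - 1*(-102039) = 3 + 102039 = 102042)
D = -18718 (D = 102042 - 120760 = -18718)
h = 18718 (h = -1*(-18718) = 18718)
49370/35693 + 227083/h = 49370/35693 + 227083/18718 = 1289911597/95443082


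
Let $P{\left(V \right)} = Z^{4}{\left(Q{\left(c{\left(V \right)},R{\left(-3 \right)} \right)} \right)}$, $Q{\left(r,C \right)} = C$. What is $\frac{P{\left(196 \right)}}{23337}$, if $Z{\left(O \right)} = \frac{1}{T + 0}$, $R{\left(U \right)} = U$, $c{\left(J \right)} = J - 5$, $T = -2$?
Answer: $\frac{1}{373392} \approx 2.6781 \cdot 10^{-6}$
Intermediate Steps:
$c{\left(J \right)} = -5 + J$ ($c{\left(J \right)} = J - 5 = -5 + J$)
$Z{\left(O \right)} = - \frac{1}{2}$ ($Z{\left(O \right)} = \frac{1}{-2 + 0} = \frac{1}{-2} = - \frac{1}{2}$)
$P{\left(V \right)} = \frac{1}{16}$ ($P{\left(V \right)} = \left(- \frac{1}{2}\right)^{4} = \frac{1}{16}$)
$\frac{P{\left(196 \right)}}{23337} = \frac{1}{16 \cdot 23337} = \frac{1}{16} \cdot \frac{1}{23337} = \frac{1}{373392}$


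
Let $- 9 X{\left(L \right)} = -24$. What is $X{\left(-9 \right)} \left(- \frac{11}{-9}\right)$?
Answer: $\frac{88}{27} \approx 3.2593$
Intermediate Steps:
$X{\left(L \right)} = \frac{8}{3}$ ($X{\left(L \right)} = \left(- \frac{1}{9}\right) \left(-24\right) = \frac{8}{3}$)
$X{\left(-9 \right)} \left(- \frac{11}{-9}\right) = \frac{8 \left(- \frac{11}{-9}\right)}{3} = \frac{8 \left(\left(-11\right) \left(- \frac{1}{9}\right)\right)}{3} = \frac{8}{3} \cdot \frac{11}{9} = \frac{88}{27}$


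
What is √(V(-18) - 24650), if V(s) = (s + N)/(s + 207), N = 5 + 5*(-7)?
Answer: I*√10870762/21 ≈ 157.0*I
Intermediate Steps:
N = -30 (N = 5 - 35 = -30)
V(s) = (-30 + s)/(207 + s) (V(s) = (s - 30)/(s + 207) = (-30 + s)/(207 + s))
√(V(-18) - 24650) = √((-30 - 18)/(207 - 18) - 24650) = √(-48/189 - 24650) = √((1/189)*(-48) - 24650) = √(-16/63 - 24650) = √(-1552966/63) = I*√10870762/21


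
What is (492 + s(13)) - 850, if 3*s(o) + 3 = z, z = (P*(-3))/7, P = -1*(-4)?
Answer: -2517/7 ≈ -359.57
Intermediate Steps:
P = 4
z = -12/7 (z = (4*(-3))/7 = -12*⅐ = -12/7 ≈ -1.7143)
s(o) = -11/7 (s(o) = -1 + (⅓)*(-12/7) = -1 - 4/7 = -11/7)
(492 + s(13)) - 850 = (492 - 11/7) - 850 = 3433/7 - 850 = -2517/7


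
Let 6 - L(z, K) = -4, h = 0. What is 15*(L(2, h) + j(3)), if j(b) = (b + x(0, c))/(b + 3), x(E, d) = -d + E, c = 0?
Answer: 315/2 ≈ 157.50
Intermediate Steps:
L(z, K) = 10 (L(z, K) = 6 - 1*(-4) = 6 + 4 = 10)
x(E, d) = E - d
j(b) = b/(3 + b) (j(b) = (b + (0 - 1*0))/(b + 3) = (b + (0 + 0))/(3 + b) = (b + 0)/(3 + b) = b/(3 + b))
15*(L(2, h) + j(3)) = 15*(10 + 3/(3 + 3)) = 15*(10 + 3/6) = 15*(10 + 3*(1/6)) = 15*(10 + 1/2) = 15*(21/2) = 315/2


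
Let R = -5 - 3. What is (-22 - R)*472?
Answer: -6608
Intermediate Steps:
R = -8
(-22 - R)*472 = (-22 - 1*(-8))*472 = (-22 + 8)*472 = -14*472 = -6608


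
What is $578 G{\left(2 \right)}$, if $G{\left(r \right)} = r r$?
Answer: $2312$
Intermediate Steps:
$G{\left(r \right)} = r^{2}$
$578 G{\left(2 \right)} = 578 \cdot 2^{2} = 578 \cdot 4 = 2312$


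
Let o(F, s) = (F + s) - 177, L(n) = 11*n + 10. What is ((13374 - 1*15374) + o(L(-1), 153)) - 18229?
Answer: -20254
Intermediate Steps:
L(n) = 10 + 11*n
o(F, s) = -177 + F + s
((13374 - 1*15374) + o(L(-1), 153)) - 18229 = ((13374 - 1*15374) + (-177 + (10 + 11*(-1)) + 153)) - 18229 = ((13374 - 15374) + (-177 + (10 - 11) + 153)) - 18229 = (-2000 + (-177 - 1 + 153)) - 18229 = (-2000 - 25) - 18229 = -2025 - 18229 = -20254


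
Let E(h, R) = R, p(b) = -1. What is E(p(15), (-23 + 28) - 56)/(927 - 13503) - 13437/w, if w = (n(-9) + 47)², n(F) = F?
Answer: -14075839/1513312 ≈ -9.3013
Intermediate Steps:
w = 1444 (w = (-9 + 47)² = 38² = 1444)
E(p(15), (-23 + 28) - 56)/(927 - 13503) - 13437/w = ((-23 + 28) - 56)/(927 - 13503) - 13437/1444 = (5 - 56)/(-12576) - 13437*1/1444 = -51*(-1/12576) - 13437/1444 = 17/4192 - 13437/1444 = -14075839/1513312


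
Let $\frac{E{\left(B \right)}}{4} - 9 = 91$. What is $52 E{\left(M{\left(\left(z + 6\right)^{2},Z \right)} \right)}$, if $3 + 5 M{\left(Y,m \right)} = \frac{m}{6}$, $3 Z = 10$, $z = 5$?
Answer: $20800$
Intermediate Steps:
$Z = \frac{10}{3}$ ($Z = \frac{1}{3} \cdot 10 = \frac{10}{3} \approx 3.3333$)
$M{\left(Y,m \right)} = - \frac{3}{5} + \frac{m}{30}$ ($M{\left(Y,m \right)} = - \frac{3}{5} + \frac{m \frac{1}{6}}{5} = - \frac{3}{5} + \frac{\frac{1}{6} m}{5} = - \frac{3}{5} + \frac{m}{30}$)
$E{\left(B \right)} = 400$ ($E{\left(B \right)} = 36 + 4 \cdot 91 = 36 + 364 = 400$)
$52 E{\left(M{\left(\left(z + 6\right)^{2},Z \right)} \right)} = 52 \cdot 400 = 20800$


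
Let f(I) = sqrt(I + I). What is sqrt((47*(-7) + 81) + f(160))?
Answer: 2*sqrt(-62 + 2*sqrt(5)) ≈ 15.169*I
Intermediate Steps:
f(I) = sqrt(2)*sqrt(I) (f(I) = sqrt(2*I) = sqrt(2)*sqrt(I))
sqrt((47*(-7) + 81) + f(160)) = sqrt((47*(-7) + 81) + sqrt(2)*sqrt(160)) = sqrt((-329 + 81) + sqrt(2)*(4*sqrt(10))) = sqrt(-248 + 8*sqrt(5))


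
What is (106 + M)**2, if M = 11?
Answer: 13689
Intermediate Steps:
(106 + M)**2 = (106 + 11)**2 = 117**2 = 13689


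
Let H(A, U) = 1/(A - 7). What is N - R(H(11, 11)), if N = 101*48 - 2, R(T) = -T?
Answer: 19385/4 ≈ 4846.3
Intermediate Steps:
H(A, U) = 1/(-7 + A)
N = 4846 (N = 4848 - 2 = 4846)
N - R(H(11, 11)) = 4846 - (-1)/(-7 + 11) = 4846 - (-1)/4 = 4846 - 1*(-¼) = 4846 + ¼ = 19385/4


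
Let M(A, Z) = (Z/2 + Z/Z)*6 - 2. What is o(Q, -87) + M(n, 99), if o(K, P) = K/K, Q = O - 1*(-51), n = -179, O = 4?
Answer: 302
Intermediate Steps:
Q = 55 (Q = 4 - 1*(-51) = 4 + 51 = 55)
o(K, P) = 1
M(A, Z) = 4 + 3*Z (M(A, Z) = (Z*(½) + 1)*6 - 2 = (Z/2 + 1)*6 - 2 = (1 + Z/2)*6 - 2 = (6 + 3*Z) - 2 = 4 + 3*Z)
o(Q, -87) + M(n, 99) = 1 + (4 + 3*99) = 1 + (4 + 297) = 1 + 301 = 302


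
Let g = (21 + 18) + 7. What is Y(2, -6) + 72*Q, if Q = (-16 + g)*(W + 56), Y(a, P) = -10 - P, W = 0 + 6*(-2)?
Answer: 95036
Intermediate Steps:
W = -12 (W = 0 - 12 = -12)
g = 46 (g = 39 + 7 = 46)
Q = 1320 (Q = (-16 + 46)*(-12 + 56) = 30*44 = 1320)
Y(2, -6) + 72*Q = (-10 - 1*(-6)) + 72*1320 = (-10 + 6) + 95040 = -4 + 95040 = 95036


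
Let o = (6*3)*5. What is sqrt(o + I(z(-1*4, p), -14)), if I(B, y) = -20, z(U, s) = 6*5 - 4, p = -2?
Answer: sqrt(70) ≈ 8.3666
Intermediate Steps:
z(U, s) = 26 (z(U, s) = 30 - 4 = 26)
o = 90 (o = 18*5 = 90)
sqrt(o + I(z(-1*4, p), -14)) = sqrt(90 - 20) = sqrt(70)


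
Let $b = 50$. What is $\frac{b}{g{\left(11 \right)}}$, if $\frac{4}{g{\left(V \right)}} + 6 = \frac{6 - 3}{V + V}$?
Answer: $- \frac{3225}{44} \approx -73.295$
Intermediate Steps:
$g{\left(V \right)} = \frac{4}{-6 + \frac{3}{2 V}}$ ($g{\left(V \right)} = \frac{4}{-6 + \frac{6 - 3}{V + V}} = \frac{4}{-6 + \frac{3}{2 V}}$)
$\frac{b}{g{\left(11 \right)}} = \frac{50}{\left(-8\right) 11 \frac{1}{-3 + 12 \cdot 11}} = \frac{50}{\left(-8\right) 11 \frac{1}{-3 + 132}} = \frac{50}{\left(-8\right) 11 \cdot \frac{1}{129}} = \frac{50}{- \frac{88}{129}} = 50 \left(- \frac{129}{88}\right) = - \frac{3225}{44}$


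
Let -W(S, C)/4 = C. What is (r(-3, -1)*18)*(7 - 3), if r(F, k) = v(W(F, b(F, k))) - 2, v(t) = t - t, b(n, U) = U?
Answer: -144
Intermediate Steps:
W(S, C) = -4*C
v(t) = 0
r(F, k) = -2 (r(F, k) = 0 - 2 = -2)
(r(-3, -1)*18)*(7 - 3) = (-2*18)*(7 - 3) = -36*4 = -144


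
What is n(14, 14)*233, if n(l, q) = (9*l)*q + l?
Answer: 414274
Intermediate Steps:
n(l, q) = l + 9*l*q (n(l, q) = 9*l*q + l = l + 9*l*q)
n(14, 14)*233 = (14*(1 + 9*14))*233 = (14*(1 + 126))*233 = (14*127)*233 = 1778*233 = 414274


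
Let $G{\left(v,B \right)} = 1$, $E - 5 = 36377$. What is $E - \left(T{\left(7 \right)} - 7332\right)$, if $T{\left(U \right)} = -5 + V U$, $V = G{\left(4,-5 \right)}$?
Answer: $43712$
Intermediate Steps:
$E = 36382$ ($E = 5 + 36377 = 36382$)
$V = 1$
$T{\left(U \right)} = -5 + U$ ($T{\left(U \right)} = -5 + 1 U = -5 + U$)
$E - \left(T{\left(7 \right)} - 7332\right) = 36382 - \left(\left(-5 + 7\right) - 7332\right) = 36382 - \left(2 - 7332\right) = 36382 - -7330 = 36382 + 7330 = 43712$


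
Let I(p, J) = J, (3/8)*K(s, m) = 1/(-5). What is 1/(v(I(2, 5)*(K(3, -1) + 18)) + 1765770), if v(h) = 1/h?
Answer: 262/462631743 ≈ 5.6633e-7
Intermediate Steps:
K(s, m) = -8/15 (K(s, m) = (8/3)/(-5) = (8/3)*(-⅕) = -8/15)
1/(v(I(2, 5)*(K(3, -1) + 18)) + 1765770) = 1/(1/(5*(-8/15 + 18)) + 1765770) = 1/(1/(5*(262/15)) + 1765770) = 1/(1/(262/3) + 1765770) = 1/(3/262 + 1765770) = 1/(462631743/262) = 262/462631743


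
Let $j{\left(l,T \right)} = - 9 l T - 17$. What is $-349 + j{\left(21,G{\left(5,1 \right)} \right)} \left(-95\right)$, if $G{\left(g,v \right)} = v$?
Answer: $19221$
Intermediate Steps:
$j{\left(l,T \right)} = -17 - 9 T l$ ($j{\left(l,T \right)} = - 9 T l - 17 = -17 - 9 T l$)
$-349 + j{\left(21,G{\left(5,1 \right)} \right)} \left(-95\right) = -349 + \left(-17 - 9 \cdot 21\right) \left(-95\right) = -349 + \left(-17 - 189\right) \left(-95\right) = -349 - -19570 = -349 + 19570 = 19221$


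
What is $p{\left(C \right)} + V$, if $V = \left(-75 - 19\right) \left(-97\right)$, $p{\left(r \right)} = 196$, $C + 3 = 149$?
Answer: $9314$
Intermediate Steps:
$C = 146$ ($C = -3 + 149 = 146$)
$V = 9118$ ($V = \left(-94\right) \left(-97\right) = 9118$)
$p{\left(C \right)} + V = 196 + 9118 = 9314$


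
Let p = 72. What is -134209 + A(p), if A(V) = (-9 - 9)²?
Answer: -133885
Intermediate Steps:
A(V) = 324 (A(V) = (-18)² = 324)
-134209 + A(p) = -134209 + 324 = -133885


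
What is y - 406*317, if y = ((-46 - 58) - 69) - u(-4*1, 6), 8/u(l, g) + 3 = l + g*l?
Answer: -3995117/31 ≈ -1.2887e+5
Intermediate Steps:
u(l, g) = 8/(-3 + l + g*l) (u(l, g) = 8/(-3 + (l + g*l)) = 8/(-3 + l + g*l))
y = -5355/31 (y = ((-46 - 58) - 69) - 8/(-3 - 4*1 + 6*(-4*1)) = (-104 - 69) - 8/(-3 - 4 + 6*(-4)) = -173 - 8/(-3 - 4 - 24) = -173 - 8/(-31) = -173 - 8*(-1)/31 = -173 - 1*(-8/31) = -173 + 8/31 = -5355/31 ≈ -172.74)
y - 406*317 = -5355/31 - 406*317 = -5355/31 - 128702 = -3995117/31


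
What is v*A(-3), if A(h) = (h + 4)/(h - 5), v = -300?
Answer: 75/2 ≈ 37.500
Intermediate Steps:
A(h) = (4 + h)/(-5 + h)
v*A(-3) = -300*(4 - 3)/(-5 - 3) = -300/(-8) = -(-75)/2 = -300*(-1/8) = 75/2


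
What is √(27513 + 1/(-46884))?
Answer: √15119146354011/23442 ≈ 165.87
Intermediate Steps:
√(27513 + 1/(-46884)) = √(27513 - 1/46884) = √(1289919491/46884) = √15119146354011/23442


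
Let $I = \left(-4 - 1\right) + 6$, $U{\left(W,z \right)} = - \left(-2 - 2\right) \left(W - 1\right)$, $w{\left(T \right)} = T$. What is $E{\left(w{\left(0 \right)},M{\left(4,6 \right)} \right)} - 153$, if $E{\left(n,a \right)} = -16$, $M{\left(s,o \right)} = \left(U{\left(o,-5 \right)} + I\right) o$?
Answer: $-169$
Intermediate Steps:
$U{\left(W,z \right)} = -4 + 4 W$ ($U{\left(W,z \right)} = - \left(-4\right) \left(-1 + W\right) = - (4 - 4 W) = -4 + 4 W$)
$I = 1$ ($I = -5 + 6 = 1$)
$M{\left(s,o \right)} = o \left(-3 + 4 o\right)$ ($M{\left(s,o \right)} = \left(\left(-4 + 4 o\right) + 1\right) o = \left(-3 + 4 o\right) o = o \left(-3 + 4 o\right)$)
$E{\left(w{\left(0 \right)},M{\left(4,6 \right)} \right)} - 153 = -16 - 153 = -169$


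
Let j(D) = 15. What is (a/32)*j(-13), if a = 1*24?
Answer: 45/4 ≈ 11.250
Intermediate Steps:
a = 24
(a/32)*j(-13) = (24/32)*15 = (24*(1/32))*15 = (¾)*15 = 45/4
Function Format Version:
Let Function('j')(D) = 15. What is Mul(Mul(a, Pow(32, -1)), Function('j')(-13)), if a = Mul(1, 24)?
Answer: Rational(45, 4) ≈ 11.250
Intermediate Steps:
a = 24
Mul(Mul(a, Pow(32, -1)), Function('j')(-13)) = Mul(Mul(24, Pow(32, -1)), 15) = Mul(Mul(24, Rational(1, 32)), 15) = Mul(Rational(3, 4), 15) = Rational(45, 4)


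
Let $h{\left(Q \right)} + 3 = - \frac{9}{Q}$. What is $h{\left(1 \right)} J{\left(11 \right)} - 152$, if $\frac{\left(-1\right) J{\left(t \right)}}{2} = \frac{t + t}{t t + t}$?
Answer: $-148$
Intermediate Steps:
$J{\left(t \right)} = - \frac{4 t}{t + t^{2}}$ ($J{\left(t \right)} = - 2 \frac{t + t}{t t + t} = - 2 \frac{2 t}{t^{2} + t} = - 2 \frac{2 t}{t + t^{2}} = - \frac{4 t}{t + t^{2}}$)
$h{\left(Q \right)} = -3 - \frac{9}{Q}$
$h{\left(1 \right)} J{\left(11 \right)} - 152 = \left(-3 - \frac{9}{1}\right) \left(- \frac{4}{1 + 11}\right) - 152 = \left(-3 - 9\right) \left(- \frac{4}{12}\right) - 152 = \left(-3 - 9\right) \left(\left(-4\right) \frac{1}{12}\right) - 152 = \left(-12\right) \left(- \frac{1}{3}\right) - 152 = 4 - 152 = -148$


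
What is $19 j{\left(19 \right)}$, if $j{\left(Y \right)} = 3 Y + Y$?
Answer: $1444$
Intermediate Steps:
$j{\left(Y \right)} = 4 Y$
$19 j{\left(19 \right)} = 19 \cdot 4 \cdot 19 = 19 \cdot 76 = 1444$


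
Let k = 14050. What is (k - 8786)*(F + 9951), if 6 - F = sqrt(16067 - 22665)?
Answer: 52413648 - 5264*I*sqrt(6598) ≈ 5.2414e+7 - 4.2758e+5*I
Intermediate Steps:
F = 6 - I*sqrt(6598) (F = 6 - sqrt(16067 - 22665) = 6 - sqrt(-6598) = 6 - I*sqrt(6598) ≈ 6.0 - 81.228*I)
(k - 8786)*(F + 9951) = (14050 - 8786)*((6 - I*sqrt(6598)) + 9951) = 5264*(9957 - I*sqrt(6598)) = 52413648 - 5264*I*sqrt(6598)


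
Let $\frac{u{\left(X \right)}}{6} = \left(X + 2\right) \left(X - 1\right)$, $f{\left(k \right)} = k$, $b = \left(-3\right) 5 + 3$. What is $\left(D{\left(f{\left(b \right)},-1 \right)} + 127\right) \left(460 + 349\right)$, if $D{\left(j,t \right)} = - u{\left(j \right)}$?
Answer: $-528277$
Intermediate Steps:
$b = -12$ ($b = -15 + 3 = -12$)
$u{\left(X \right)} = 6 \left(-1 + X\right) \left(2 + X\right)$ ($u{\left(X \right)} = 6 \left(X + 2\right) \left(X - 1\right) = 6 \left(2 + X\right) \left(-1 + X\right) = 6 \left(-1 + X\right) \left(2 + X\right)$)
$D{\left(j,t \right)} = 12 - 6 j - 6 j^{2}$ ($D{\left(j,t \right)} = - (-12 + 6 j + 6 j^{2}) = 12 - 6 j - 6 j^{2}$)
$\left(D{\left(f{\left(b \right)},-1 \right)} + 127\right) \left(460 + 349\right) = \left(\left(12 - -72 - 6 \left(-12\right)^{2}\right) + 127\right) \left(460 + 349\right) = \left(\left(12 + 72 - 864\right) + 127\right) 809 = \left(-780 + 127\right) 809 = \left(-653\right) 809 = -528277$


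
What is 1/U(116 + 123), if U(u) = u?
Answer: 1/239 ≈ 0.0041841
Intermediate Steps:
1/U(116 + 123) = 1/(116 + 123) = 1/239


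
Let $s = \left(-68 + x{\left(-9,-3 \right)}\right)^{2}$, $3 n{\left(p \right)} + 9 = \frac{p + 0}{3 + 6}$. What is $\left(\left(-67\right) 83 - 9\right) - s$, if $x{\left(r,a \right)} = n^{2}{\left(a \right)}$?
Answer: $- \frac{58860946}{6561} \approx -8971.3$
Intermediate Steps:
$n{\left(p \right)} = -3 + \frac{p}{27}$ ($n{\left(p \right)} = -3 + \frac{\left(p + 0\right) \frac{1}{3 + 6}}{3} = -3 + \frac{p \frac{1}{9}}{3} = -3 + \frac{\frac{1}{9} p}{3} = -3 + \frac{p}{27}$)
$x{\left(r,a \right)} = \left(-3 + \frac{a}{27}\right)^{2}$
$s = \frac{22316176}{6561}$ ($s = \left(-68 + \frac{\left(-81 - 3\right)^{2}}{729}\right)^{2} = \left(-68 + \frac{\left(-84\right)^{2}}{729}\right)^{2} = \left(-68 + \frac{1}{729} \cdot 7056\right)^{2} = \left(-68 + \frac{784}{81}\right)^{2} = \left(- \frac{4724}{81}\right)^{2} = \frac{22316176}{6561} \approx 3401.3$)
$\left(\left(-67\right) 83 - 9\right) - s = \left(\left(-67\right) 83 - 9\right) - \frac{22316176}{6561} = \left(-5561 - 9\right) - \frac{22316176}{6561} = -5570 - \frac{22316176}{6561} = - \frac{58860946}{6561}$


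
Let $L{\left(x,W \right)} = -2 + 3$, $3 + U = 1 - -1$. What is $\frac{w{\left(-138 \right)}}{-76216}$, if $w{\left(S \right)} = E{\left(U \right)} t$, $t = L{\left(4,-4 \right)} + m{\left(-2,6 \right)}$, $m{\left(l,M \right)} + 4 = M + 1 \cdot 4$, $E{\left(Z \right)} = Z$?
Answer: $\frac{1}{10888} \approx 9.1844 \cdot 10^{-5}$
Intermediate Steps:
$U = -1$ ($U = -3 + \left(1 - -1\right) = -3 + \left(1 + 1\right) = -3 + 2 = -1$)
$L{\left(x,W \right)} = 1$
$m{\left(l,M \right)} = M$ ($m{\left(l,M \right)} = -4 + \left(M + 1 \cdot 4\right) = -4 + \left(M + 4\right) = -4 + \left(4 + M\right) = M$)
$t = 7$ ($t = 1 + 6 = 7$)
$w{\left(S \right)} = -7$ ($w{\left(S \right)} = \left(-1\right) 7 = -7$)
$\frac{w{\left(-138 \right)}}{-76216} = - \frac{7}{-76216} = \left(-7\right) \left(- \frac{1}{76216}\right) = \frac{1}{10888}$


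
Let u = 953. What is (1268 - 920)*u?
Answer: 331644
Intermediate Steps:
(1268 - 920)*u = (1268 - 920)*953 = 348*953 = 331644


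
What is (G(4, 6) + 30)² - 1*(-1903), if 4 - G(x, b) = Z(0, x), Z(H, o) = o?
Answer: 2803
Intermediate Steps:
G(x, b) = 4 - x
(G(4, 6) + 30)² - 1*(-1903) = ((4 - 1*4) + 30)² - 1*(-1903) = ((4 - 4) + 30)² + 1903 = (0 + 30)² + 1903 = 30² + 1903 = 900 + 1903 = 2803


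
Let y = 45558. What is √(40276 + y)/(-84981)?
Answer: -√85834/84981 ≈ -0.0034475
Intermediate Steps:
√(40276 + y)/(-84981) = √(40276 + 45558)/(-84981) = √85834*(-1/84981) = -√85834/84981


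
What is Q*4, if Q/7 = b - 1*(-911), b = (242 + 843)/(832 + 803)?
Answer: 8347192/327 ≈ 25527.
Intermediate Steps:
b = 217/327 (b = 1085/1635 = 1085*(1/1635) = 217/327 ≈ 0.66361)
Q = 2086798/327 (Q = 7*(217/327 - 1*(-911)) = 7*(217/327 + 911) = 7*(298114/327) = 2086798/327 ≈ 6381.6)
Q*4 = (2086798/327)*4 = 8347192/327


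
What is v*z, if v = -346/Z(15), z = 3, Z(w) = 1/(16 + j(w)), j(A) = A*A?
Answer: -250158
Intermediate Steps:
j(A) = A²
Z(w) = 1/(16 + w²)
v = -83386 (v = -346/(1/(16 + 15²)) = -346/(1/(16 + 225)) = -346/(1/241) = -346/1/241 = -346*241 = -83386)
v*z = -83386*3 = -250158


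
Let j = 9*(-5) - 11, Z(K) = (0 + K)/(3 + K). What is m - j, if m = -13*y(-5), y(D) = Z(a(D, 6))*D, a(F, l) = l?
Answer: 298/3 ≈ 99.333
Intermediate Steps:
Z(K) = K/(3 + K)
j = -56 (j = -45 - 11 = -56)
y(D) = 2*D/3 (y(D) = (6/(3 + 6))*D = (6/9)*D = (6*(⅑))*D = 2*D/3)
m = 130/3 (m = -26*(-5)/3 = -13*(-10/3) = 130/3 ≈ 43.333)
m - j = 130/3 - 1*(-56) = 130/3 + 56 = 298/3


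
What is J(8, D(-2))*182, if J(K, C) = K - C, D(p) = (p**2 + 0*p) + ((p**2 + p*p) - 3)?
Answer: -182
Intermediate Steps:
D(p) = -3 + 3*p**2 (D(p) = (p**2 + 0) + ((p**2 + p**2) - 3) = p**2 + (2*p**2 - 3) = p**2 + (-3 + 2*p**2) = -3 + 3*p**2)
J(8, D(-2))*182 = (8 - (-3 + 3*(-2)**2))*182 = (8 - (-3 + 3*4))*182 = (8 - (-3 + 12))*182 = (8 - 1*9)*182 = (8 - 9)*182 = -1*182 = -182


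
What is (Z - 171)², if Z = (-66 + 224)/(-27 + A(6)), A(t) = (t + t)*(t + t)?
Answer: 393982801/13689 ≈ 28781.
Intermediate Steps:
A(t) = 4*t² (A(t) = (2*t)*(2*t) = 4*t²)
Z = 158/117 (Z = (-66 + 224)/(-27 + 4*6²) = 158/(-27 + 4*36) = 158/(-27 + 144) = 158/117 ≈ 1.3504)
(Z - 171)² = (158/117 - 171)² = (-19849/117)² = 393982801/13689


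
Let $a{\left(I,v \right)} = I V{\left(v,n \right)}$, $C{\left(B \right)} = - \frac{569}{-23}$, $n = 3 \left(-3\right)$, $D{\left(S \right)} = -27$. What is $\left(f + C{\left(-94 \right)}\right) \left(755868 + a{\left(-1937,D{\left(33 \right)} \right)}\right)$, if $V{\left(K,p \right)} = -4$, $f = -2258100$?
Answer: $- \frac{39658955163296}{23} \approx -1.7243 \cdot 10^{12}$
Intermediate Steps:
$n = -9$
$C{\left(B \right)} = \frac{569}{23}$ ($C{\left(B \right)} = \left(-569\right) \left(- \frac{1}{23}\right) = \frac{569}{23}$)
$a{\left(I,v \right)} = - 4 I$ ($a{\left(I,v \right)} = I \left(-4\right) = - 4 I$)
$\left(f + C{\left(-94 \right)}\right) \left(755868 + a{\left(-1937,D{\left(33 \right)} \right)}\right) = \left(-2258100 + \frac{569}{23}\right) \left(755868 - -7748\right) = - \frac{51935731 \left(755868 + 7748\right)}{23} = \left(- \frac{51935731}{23}\right) 763616 = - \frac{39658955163296}{23}$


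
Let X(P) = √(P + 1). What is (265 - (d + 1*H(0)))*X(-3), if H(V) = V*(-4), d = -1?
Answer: 266*I*√2 ≈ 376.18*I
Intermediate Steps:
H(V) = -4*V
X(P) = √(1 + P)
(265 - (d + 1*H(0)))*X(-3) = (265 - (-1 + 1*(-4*0)))*√(1 - 3) = (265 - (-1 + 1*0))*√(-2) = (265 - (-1 + 0))*(I*√2) = (265 - 1*(-1))*(I*√2) = (265 + 1)*(I*√2) = 266*(I*√2) = 266*I*√2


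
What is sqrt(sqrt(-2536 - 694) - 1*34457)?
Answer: sqrt(-34457 + I*sqrt(3230)) ≈ 0.153 + 185.63*I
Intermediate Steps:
sqrt(sqrt(-2536 - 694) - 1*34457) = sqrt(sqrt(-3230) - 34457) = sqrt(I*sqrt(3230) - 34457) = sqrt(-34457 + I*sqrt(3230))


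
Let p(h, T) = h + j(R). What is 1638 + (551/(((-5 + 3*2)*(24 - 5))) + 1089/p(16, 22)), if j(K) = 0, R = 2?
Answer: 27761/16 ≈ 1735.1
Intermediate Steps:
p(h, T) = h (p(h, T) = h + 0 = h)
1638 + (551/(((-5 + 3*2)*(24 - 5))) + 1089/p(16, 22)) = 1638 + (551/(((-5 + 3*2)*(24 - 5))) + 1089/16) = 1638 + (551/(((-5 + 6)*19)) + 1089*(1/16)) = 1638 + (551/((1*19)) + 1089/16) = 1638 + (551/19 + 1089/16) = 1638 + (551*(1/19) + 1089/16) = 1638 + (29 + 1089/16) = 1638 + 1553/16 = 27761/16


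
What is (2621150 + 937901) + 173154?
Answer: 3732205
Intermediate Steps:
(2621150 + 937901) + 173154 = 3559051 + 173154 = 3732205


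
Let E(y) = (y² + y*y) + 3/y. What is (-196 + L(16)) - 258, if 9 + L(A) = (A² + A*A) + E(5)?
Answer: 498/5 ≈ 99.600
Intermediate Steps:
E(y) = 2*y² + 3/y (E(y) = (y² + y²) + 3/y = 2*y² + 3/y)
L(A) = 208/5 + 2*A² (L(A) = -9 + ((A² + A*A) + (3 + 2*5³)/5) = -9 + ((A² + A²) + (3 + 2*125)/5) = -9 + (2*A² + (3 + 250)/5) = -9 + (2*A² + (⅕)*253) = -9 + (2*A² + 253/5) = -9 + (253/5 + 2*A²) = 208/5 + 2*A²)
(-196 + L(16)) - 258 = (-196 + (208/5 + 2*16²)) - 258 = (-196 + (208/5 + 2*256)) - 258 = (-196 + (208/5 + 512)) - 258 = (-196 + 2768/5) - 258 = 1788/5 - 258 = 498/5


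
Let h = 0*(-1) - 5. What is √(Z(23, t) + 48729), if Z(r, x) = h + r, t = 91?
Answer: √48747 ≈ 220.79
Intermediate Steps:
h = -5 (h = 0 - 5 = -5)
Z(r, x) = -5 + r
√(Z(23, t) + 48729) = √((-5 + 23) + 48729) = √(18 + 48729) = √48747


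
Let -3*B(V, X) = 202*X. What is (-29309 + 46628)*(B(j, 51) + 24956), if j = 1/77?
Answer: 372739518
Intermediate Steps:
j = 1/77 ≈ 0.012987
B(V, X) = -202*X/3
(-29309 + 46628)*(B(j, 51) + 24956) = (-29309 + 46628)*(-202/3*51 + 24956) = 17319*(-3434 + 24956) = 17319*21522 = 372739518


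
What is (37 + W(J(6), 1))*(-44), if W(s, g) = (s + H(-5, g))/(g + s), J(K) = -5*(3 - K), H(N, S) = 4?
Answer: -6721/4 ≈ -1680.3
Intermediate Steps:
J(K) = -15 + 5*K
W(s, g) = (4 + s)/(g + s) (W(s, g) = (s + 4)/(g + s) = (4 + s)/(g + s))
(37 + W(J(6), 1))*(-44) = (37 + (4 + (-15 + 5*6))/(1 + (-15 + 5*6)))*(-44) = (37 + (4 + (-15 + 30))/(1 + (-15 + 30)))*(-44) = (37 + (4 + 15)/(1 + 15))*(-44) = (37 + 19/16)*(-44) = (611/16)*(-44) = -6721/4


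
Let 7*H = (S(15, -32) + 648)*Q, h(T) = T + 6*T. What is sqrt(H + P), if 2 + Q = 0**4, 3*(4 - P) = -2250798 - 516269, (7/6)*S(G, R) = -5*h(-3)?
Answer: 5*sqrt(16266705)/21 ≈ 960.29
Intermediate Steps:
h(T) = 7*T
S(G, R) = 90 (S(G, R) = 6*(-35*(-3))/7 = 6*(-5*(-21))/7 = (6/7)*105 = 90)
P = 2767079/3 (P = 4 - (-2250798 - 516269)/3 = 4 - 1/3*(-2767067) = 4 + 2767067/3 = 2767079/3 ≈ 9.2236e+5)
Q = -2 (Q = -2 + 0**4 = -2 + 0 = -2)
H = -1476/7 (H = ((90 + 648)*(-2))/7 = (738*(-2))/7 = (1/7)*(-1476) = -1476/7 ≈ -210.86)
sqrt(H + P) = sqrt(-1476/7 + 2767079/3) = sqrt(19365125/21) = 5*sqrt(16266705)/21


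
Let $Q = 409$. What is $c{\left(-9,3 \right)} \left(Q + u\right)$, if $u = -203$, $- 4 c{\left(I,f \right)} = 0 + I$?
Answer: $\frac{927}{2} \approx 463.5$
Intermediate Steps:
$c{\left(I,f \right)} = - \frac{I}{4}$ ($c{\left(I,f \right)} = - \frac{0 + I}{4} = - \frac{I}{4}$)
$c{\left(-9,3 \right)} \left(Q + u\right) = \left(- \frac{1}{4}\right) \left(-9\right) \left(409 - 203\right) = \frac{9}{4} \cdot 206 = \frac{927}{2}$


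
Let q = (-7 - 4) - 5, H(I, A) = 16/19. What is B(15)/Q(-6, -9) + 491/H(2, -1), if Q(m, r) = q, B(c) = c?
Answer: 4657/8 ≈ 582.13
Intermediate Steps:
H(I, A) = 16/19 (H(I, A) = 16*(1/19) = 16/19)
q = -16 (q = -11 - 5 = -16)
Q(m, r) = -16
B(15)/Q(-6, -9) + 491/H(2, -1) = 15/(-16) + 491/(16/19) = 15*(-1/16) + 491*(19/16) = -15/16 + 9329/16 = 4657/8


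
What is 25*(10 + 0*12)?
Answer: 250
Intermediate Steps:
25*(10 + 0*12) = 25*(10 + 0) = 25*10 = 250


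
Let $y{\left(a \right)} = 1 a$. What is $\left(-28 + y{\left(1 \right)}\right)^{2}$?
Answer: $729$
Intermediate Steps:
$y{\left(a \right)} = a$
$\left(-28 + y{\left(1 \right)}\right)^{2} = \left(-28 + 1\right)^{2} = \left(-27\right)^{2} = 729$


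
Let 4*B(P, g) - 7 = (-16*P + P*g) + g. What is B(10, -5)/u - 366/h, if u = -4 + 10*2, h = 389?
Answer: -6521/1556 ≈ -4.1909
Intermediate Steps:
u = 16 (u = -4 + 20 = 16)
B(P, g) = 7/4 - 4*P + g/4 + P*g/4 (B(P, g) = 7/4 + ((-16*P + P*g) + g)/4 = 7/4 + (g - 16*P + P*g)/4 = 7/4 + (-4*P + g/4 + P*g/4) = 7/4 - 4*P + g/4 + P*g/4)
B(10, -5)/u - 366/h = (7/4 - 4*10 + (¼)*(-5) + (¼)*10*(-5))/16 - 366/389 = (7/4 - 40 - 5/4 - 25/2)*(1/16) - 366*1/389 = -52*1/16 - 366/389 = -13/4 - 366/389 = -6521/1556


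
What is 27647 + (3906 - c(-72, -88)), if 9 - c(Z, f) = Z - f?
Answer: 31560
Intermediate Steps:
c(Z, f) = 9 + f - Z (c(Z, f) = 9 - (Z - f) = 9 + (f - Z) = 9 + f - Z)
27647 + (3906 - c(-72, -88)) = 27647 + (3906 - (9 - 88 - 1*(-72))) = 27647 + (3906 - (9 - 88 + 72)) = 27647 + (3906 - 1*(-7)) = 27647 + (3906 + 7) = 27647 + 3913 = 31560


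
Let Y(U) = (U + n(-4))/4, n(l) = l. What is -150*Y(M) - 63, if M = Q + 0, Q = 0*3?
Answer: 87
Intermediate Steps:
Q = 0
M = 0 (M = 0 + 0 = 0)
Y(U) = -1 + U/4 (Y(U) = (U - 4)/4 = (-4 + U)*(¼) = -1 + U/4)
-150*Y(M) - 63 = -150*(-1 + (¼)*0) - 63 = -150*(-1 + 0) - 63 = -150*(-1) - 63 = 150 - 63 = 87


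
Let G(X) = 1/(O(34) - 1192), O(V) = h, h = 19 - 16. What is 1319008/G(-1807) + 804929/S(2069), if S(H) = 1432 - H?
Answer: -999008231073/637 ≈ -1.5683e+9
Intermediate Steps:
h = 3
O(V) = 3
G(X) = -1/1189 (G(X) = 1/(3 - 1192) = 1/(-1189) = -1/1189)
1319008/G(-1807) + 804929/S(2069) = 1319008/(-1/1189) + 804929/(1432 - 1*2069) = 1319008*(-1189) + 804929/(1432 - 2069) = -1568300512 + 804929/(-637) = -1568300512 + 804929*(-1/637) = -1568300512 - 804929/637 = -999008231073/637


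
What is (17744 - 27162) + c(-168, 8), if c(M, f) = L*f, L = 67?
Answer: -8882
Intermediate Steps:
c(M, f) = 67*f
(17744 - 27162) + c(-168, 8) = (17744 - 27162) + 67*8 = -9418 + 536 = -8882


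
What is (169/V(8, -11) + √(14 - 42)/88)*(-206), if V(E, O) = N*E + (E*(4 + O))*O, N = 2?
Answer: -17407/316 - 103*I*√7/22 ≈ -55.085 - 12.387*I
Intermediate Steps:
V(E, O) = 2*E + E*O*(4 + O) (V(E, O) = 2*E + (E*(4 + O))*O = 2*E + E*O*(4 + O))
(169/V(8, -11) + √(14 - 42)/88)*(-206) = (169/((8*(2 + (-11)² + 4*(-11)))) + √(14 - 42)/88)*(-206) = (169/((8*(2 + 121 - 44))) + √(-28)*(1/88))*(-206) = (169/((8*79)) + (2*I*√7)*(1/88))*(-206) = (169/632 + I*√7/44)*(-206) = -17407/316 - 103*I*√7/22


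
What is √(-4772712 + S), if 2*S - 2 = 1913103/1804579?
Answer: I*√62169429046469644130/3609158 ≈ 2184.7*I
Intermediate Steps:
S = 5522261/3609158 (S = 1 + (1913103/1804579)/2 = 1 + (1913103*(1/1804579))/2 = 1 + (½)*(1913103/1804579) = 1 + 1913103/3609158 = 5522261/3609158 ≈ 1.5301)
√(-4772712 + S) = √(-4772712 + 5522261/3609158) = √(-17225466174235/3609158) = I*√62169429046469644130/3609158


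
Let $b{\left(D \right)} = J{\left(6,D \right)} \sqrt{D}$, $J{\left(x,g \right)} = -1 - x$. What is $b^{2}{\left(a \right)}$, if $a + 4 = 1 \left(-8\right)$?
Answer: $-588$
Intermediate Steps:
$a = -12$ ($a = -4 + 1 \left(-8\right) = -4 - 8 = -12$)
$b{\left(D \right)} = - 7 \sqrt{D}$ ($b{\left(D \right)} = \left(-1 - 6\right) \sqrt{D} = - 7 \sqrt{D}$)
$b^{2}{\left(a \right)} = \left(- 7 \sqrt{-12}\right)^{2} = \left(- 7 \cdot 2 i \sqrt{3}\right)^{2} = \left(- 14 i \sqrt{3}\right)^{2} = -588$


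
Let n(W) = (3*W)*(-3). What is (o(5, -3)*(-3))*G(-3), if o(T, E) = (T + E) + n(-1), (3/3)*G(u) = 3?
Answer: -99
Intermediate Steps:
n(W) = -9*W
G(u) = 3
o(T, E) = 9 + E + T (o(T, E) = (T + E) - 9*(-1) = (E + T) + 9 = 9 + E + T)
(o(5, -3)*(-3))*G(-3) = ((9 - 3 + 5)*(-3))*3 = (11*(-3))*3 = -33*3 = -99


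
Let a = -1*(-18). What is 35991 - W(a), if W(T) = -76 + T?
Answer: 36049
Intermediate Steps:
a = 18
35991 - W(a) = 35991 - (-76 + 18) = 35991 - 1*(-58) = 35991 + 58 = 36049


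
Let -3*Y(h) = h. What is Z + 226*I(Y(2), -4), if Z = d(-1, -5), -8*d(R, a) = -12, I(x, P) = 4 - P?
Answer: 3619/2 ≈ 1809.5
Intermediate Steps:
Y(h) = -h/3
d(R, a) = 3/2 (d(R, a) = -⅛*(-12) = 3/2)
Z = 3/2 ≈ 1.5000
Z + 226*I(Y(2), -4) = 3/2 + 226*(4 - 1*(-4)) = 3/2 + 226*(4 + 4) = 3/2 + 226*8 = 3/2 + 1808 = 3619/2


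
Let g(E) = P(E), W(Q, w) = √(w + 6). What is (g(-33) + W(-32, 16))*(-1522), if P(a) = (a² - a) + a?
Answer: -1657458 - 1522*√22 ≈ -1.6646e+6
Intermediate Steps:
P(a) = a²
W(Q, w) = √(6 + w)
g(E) = E²
(g(-33) + W(-32, 16))*(-1522) = ((-33)² + √(6 + 16))*(-1522) = (1089 + √22)*(-1522) = -1657458 - 1522*√22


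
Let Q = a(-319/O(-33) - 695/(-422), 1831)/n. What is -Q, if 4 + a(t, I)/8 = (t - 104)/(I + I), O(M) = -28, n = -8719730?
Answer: -87077777/23581524455510 ≈ -3.6926e-6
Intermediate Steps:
a(t, I) = -32 + 4*(-104 + t)/I (a(t, I) = -32 + 8*((t - 104)/(I + I)) = -32 + 8*((-104 + t)/((2*I))) = -32 + 8*((-104 + t)*(1/(2*I))) = -32 + 8*((-104 + t)/(2*I)) = -32 + 4*(-104 + t)/I)
Q = 87077777/23581524455510 (Q = (4*(-104 + (-319/(-28) - 695/(-422)) - 8*1831)/1831)/(-8719730) = (4*(1/1831)*(-104 + (-319*(-1/28) - 695*(-1/422)) - 14648))*(-1/8719730) = (4*(1/1831)*(-104 + (319/28 + 695/422) - 14648))*(-1/8719730) = (4*(1/1831)*(-104 + 77039/5908 - 14648))*(-1/8719730) = (4*(1/1831)*(-87077777/5908))*(-1/8719730) = -87077777/2704387*(-1/8719730) = 87077777/23581524455510 ≈ 3.6926e-6)
-Q = -1*87077777/23581524455510 = -87077777/23581524455510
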